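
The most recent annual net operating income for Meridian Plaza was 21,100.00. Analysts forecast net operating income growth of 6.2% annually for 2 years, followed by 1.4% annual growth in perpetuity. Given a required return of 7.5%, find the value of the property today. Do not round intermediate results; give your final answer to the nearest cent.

D_1 = 22408.20000
D_2 = 23797.50840
Terminal value at year 2: TV = D_2×(1+g_2)/(r−g_2) = 24130.67352/0.061 = 395584.81176
P_0 = D_1/(1+r)^1 + D_2/(1+r)^2 + TV/(1+r)^2
    = 20844.83721 + 20592.76011 + 342312.43852 = 383750.03584

383750.04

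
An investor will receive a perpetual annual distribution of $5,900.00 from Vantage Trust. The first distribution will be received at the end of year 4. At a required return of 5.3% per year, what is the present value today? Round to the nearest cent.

Value at end of year 3: C / r = $5,900.00 / 0.053 = $111,320.7547
Discount to today: PV = $111,320.7547 / (1 + 0.053)^3 = $111,320.7547 / 1.167576 = $95,343.49

$95343.49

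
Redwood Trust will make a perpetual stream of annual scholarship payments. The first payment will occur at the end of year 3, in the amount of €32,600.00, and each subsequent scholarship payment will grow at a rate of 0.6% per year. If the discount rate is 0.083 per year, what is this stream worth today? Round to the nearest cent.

€360969.05

Value at end of year 2: C₁ / (r − g) = €32,600.00 / (0.083 − 0.006) = €423,376.6234
Discount to today: PV = €423,376.6234 / (1 + 0.083)^2 = €423,376.6234 / 1.172889 = €360,969.05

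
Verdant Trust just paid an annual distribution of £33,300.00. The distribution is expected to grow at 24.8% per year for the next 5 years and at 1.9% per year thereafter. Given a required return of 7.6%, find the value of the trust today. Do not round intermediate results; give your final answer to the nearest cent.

£1515092.13

D_1 = 41558.40000
D_2 = 51864.88320
D_3 = 64727.37423
D_4 = 80779.76304
D_5 = 100813.14428
Terminal value at year 5: TV = D_5×(1+g_2)/(r−g_2) = 102728.59402/0.057 = 1802256.03543
P_0 = D_1/(1+r)^1 + D_2/(1+r)^2 + D_3/(1+r)^3 + D_4/(1+r)^4 + D_5/(1+r)^5 + TV/(1+r)^5
    = 38623.04833 + 44796.99286 + 51957.85045 + 60263.38045 + 69896.56022 + 1249554.29588 = 1515092.12817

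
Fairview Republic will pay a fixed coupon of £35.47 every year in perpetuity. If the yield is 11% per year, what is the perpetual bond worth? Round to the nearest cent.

£322.45

Level perpetuity: PV = C / r = £35.47 / 0.11 = £322.45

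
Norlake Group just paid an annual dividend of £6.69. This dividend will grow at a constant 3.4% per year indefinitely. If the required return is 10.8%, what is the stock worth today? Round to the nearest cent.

£93.48

D₁ = D₀ × (1 + g) = £6.69 × 1.034 = £6.9175
Growing perpetuity: P = D₁ / (r − g) = £6.9175 / (0.108 − 0.034) = £93.48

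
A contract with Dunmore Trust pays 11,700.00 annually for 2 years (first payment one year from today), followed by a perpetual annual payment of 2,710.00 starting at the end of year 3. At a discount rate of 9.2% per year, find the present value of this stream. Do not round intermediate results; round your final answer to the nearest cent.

PV of 2-year annuity: 11,700.00 × [1 − (1+0.092)^−2] / 0.092 = 20525.90267
Perpetuity value at year 2: 2,710.00 / 0.092 = 29456.52174
PV of perpetuity: 29456.52174 / (1+0.092)^2 = 24702.23146
Total PV = 20525.90267 + 24702.23146 = 45228.13413

45228.13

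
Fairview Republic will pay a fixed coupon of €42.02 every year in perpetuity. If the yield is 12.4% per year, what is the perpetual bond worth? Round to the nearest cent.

€338.87

Level perpetuity: PV = C / r = €42.02 / 0.124 = €338.87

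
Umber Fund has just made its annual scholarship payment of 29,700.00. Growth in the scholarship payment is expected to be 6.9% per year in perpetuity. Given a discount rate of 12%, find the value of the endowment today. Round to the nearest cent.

D₁ = D₀ × (1 + g) = 29,700.00 × 1.069 = 31,749.3000
Growing perpetuity: P = D₁ / (r − g) = 31,749.3000 / (0.12 − 0.069) = 622,535.29

622535.29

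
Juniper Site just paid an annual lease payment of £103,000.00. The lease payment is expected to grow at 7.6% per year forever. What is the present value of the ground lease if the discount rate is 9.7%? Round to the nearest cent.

D₁ = D₀ × (1 + g) = £103,000.00 × 1.076 = £110,828.0000
Growing perpetuity: P = D₁ / (r − g) = £110,828.0000 / (0.097 − 0.076) = £5,277,523.81

£5277523.81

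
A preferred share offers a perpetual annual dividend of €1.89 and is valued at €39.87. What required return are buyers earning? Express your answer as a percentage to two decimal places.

4.74%

P = C/r ⇒ r = C/P = €1.89/€39.87 = 0.047404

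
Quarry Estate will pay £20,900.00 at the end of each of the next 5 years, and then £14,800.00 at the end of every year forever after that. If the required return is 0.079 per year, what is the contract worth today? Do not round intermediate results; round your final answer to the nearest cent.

£211761.63

PV of 5-year annuity: £20,900.00 × [1 − (1+0.079)^−5] / 0.079 = 83668.03969
Perpetuity value at year 5: £14,800.00 / 0.079 = 187341.77215
PV of perpetuity: 187341.77215 / (1+0.079)^5 = 128093.59093
Total PV = 83668.03969 + 128093.59093 = 211761.63063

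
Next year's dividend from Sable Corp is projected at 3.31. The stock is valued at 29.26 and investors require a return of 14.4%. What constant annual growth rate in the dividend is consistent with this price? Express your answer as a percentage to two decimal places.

3.09%

P = D₁/(r−g) ⇒ g = r − D₁/P = 0.144 − 3.31/29.26 = 0.030876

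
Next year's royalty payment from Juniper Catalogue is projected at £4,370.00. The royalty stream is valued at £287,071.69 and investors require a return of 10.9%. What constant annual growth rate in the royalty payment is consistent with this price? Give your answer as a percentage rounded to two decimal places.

P = D₁/(r−g) ⇒ g = r − D₁/P = 0.109 − £4,370.00/£287,071.69 = 0.093777

9.38%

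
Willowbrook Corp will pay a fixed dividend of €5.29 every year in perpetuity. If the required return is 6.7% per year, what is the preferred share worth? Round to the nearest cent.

€78.96

Level perpetuity: PV = C / r = €5.29 / 0.067 = €78.96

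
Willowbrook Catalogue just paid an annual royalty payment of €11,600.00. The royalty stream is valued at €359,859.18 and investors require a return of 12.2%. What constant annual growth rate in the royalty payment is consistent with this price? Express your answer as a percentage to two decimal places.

8.70%

P = D₀(1+g)/(r−g) ⇒ P(r−g) = D₀(1+g) ⇒ g(P+D₀) = P·r − D₀
g = (P·r − D₀)/(P + D₀) = (€359,859.18×0.122 − €11,600.00) / (€359,859.18 + €11,600.00) = 0.086962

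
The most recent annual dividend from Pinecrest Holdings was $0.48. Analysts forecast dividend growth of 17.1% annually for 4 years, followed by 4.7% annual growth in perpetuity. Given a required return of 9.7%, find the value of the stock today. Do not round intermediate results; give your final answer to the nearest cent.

D_1 = 0.56208
D_2 = 0.65820
D_3 = 0.77075
D_4 = 0.90254
Terminal value at year 4: TV = D_4×(1+g_2)/(r−g_2) = 0.94496/0.05 = 18.89929
P_0 = D_1/(1+r)^1 + D_2/(1+r)^2 + D_3/(1+r)^3 + D_4/(1+r)^4 + TV/(1+r)^4
    = 0.51238 + 0.54694 + 0.58384 + 0.62322 + 13.05025 = 15.31664

$15.32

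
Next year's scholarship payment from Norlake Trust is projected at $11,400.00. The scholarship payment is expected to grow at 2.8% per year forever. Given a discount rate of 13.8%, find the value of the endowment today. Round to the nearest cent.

Growing perpetuity: P = D₁ / (r − g) = $11,400.0000 / (0.138 − 0.028) = $103,636.36

$103636.36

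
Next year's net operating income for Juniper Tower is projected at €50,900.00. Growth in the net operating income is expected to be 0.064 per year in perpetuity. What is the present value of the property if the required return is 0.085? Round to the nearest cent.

Growing perpetuity: P = D₁ / (r − g) = €50,900.0000 / (0.085 − 0.064) = €2,423,809.52

€2423809.52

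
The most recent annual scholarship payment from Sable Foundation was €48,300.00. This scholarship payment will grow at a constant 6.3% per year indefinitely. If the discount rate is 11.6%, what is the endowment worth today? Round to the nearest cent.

D₁ = D₀ × (1 + g) = €48,300.00 × 1.063 = €51,342.9000
Growing perpetuity: P = D₁ / (r − g) = €51,342.9000 / (0.116 − 0.063) = €968,733.96

€968733.96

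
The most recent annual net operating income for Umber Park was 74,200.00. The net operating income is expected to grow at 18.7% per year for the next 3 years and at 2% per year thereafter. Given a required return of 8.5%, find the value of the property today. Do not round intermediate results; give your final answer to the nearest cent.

1791729.68

D_1 = 88075.40000
D_2 = 104545.49980
D_3 = 124095.50826
Terminal value at year 3: TV = D_3×(1+g_2)/(r−g_2) = 126577.41843/0.065 = 1947344.89889
P_0 = D_1/(1+r)^1 + D_2/(1+r)^2 + D_3/(1+r)^3 + TV/(1+r)^3
    = 81175.48387 + 88806.72752 + 97155.37840 + 1524592.09178 = 1791729.68156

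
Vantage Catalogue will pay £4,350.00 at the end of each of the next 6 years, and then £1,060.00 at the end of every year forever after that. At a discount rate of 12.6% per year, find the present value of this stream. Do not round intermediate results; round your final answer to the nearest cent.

PV of 6-year annuity: £4,350.00 × [1 − (1+0.126)^−6] / 0.126 = 17584.78609
Perpetuity value at year 6: £1,060.00 / 0.126 = 8412.69841
PV of perpetuity: 8412.69841 / (1+0.126)^6 = 4127.67008
Total PV = 17584.78609 + 4127.67008 = 21712.45617

£21712.46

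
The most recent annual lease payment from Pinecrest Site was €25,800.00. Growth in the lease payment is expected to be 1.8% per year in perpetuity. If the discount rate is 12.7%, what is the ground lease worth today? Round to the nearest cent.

D₁ = D₀ × (1 + g) = €25,800.00 × 1.018 = €26,264.4000
Growing perpetuity: P = D₁ / (r − g) = €26,264.4000 / (0.127 − 0.018) = €240,957.80

€240957.80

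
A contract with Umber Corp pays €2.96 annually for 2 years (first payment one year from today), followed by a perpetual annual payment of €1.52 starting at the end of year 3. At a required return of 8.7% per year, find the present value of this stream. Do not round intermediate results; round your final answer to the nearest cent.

€20.01

PV of 2-year annuity: €2.96 × [1 − (1+0.087)^−2] / 0.087 = 5.22823
Perpetuity value at year 2: €1.52 / 0.087 = 17.47126
PV of perpetuity: 17.47126 / (1+0.087)^2 = 14.78650
Total PV = 5.22823 + 14.78650 = 20.01473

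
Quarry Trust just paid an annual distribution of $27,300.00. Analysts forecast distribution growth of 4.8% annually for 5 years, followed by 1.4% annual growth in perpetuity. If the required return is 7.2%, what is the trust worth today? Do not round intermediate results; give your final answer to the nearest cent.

D_1 = 28610.40000
D_2 = 29983.69920
D_3 = 31422.91676
D_4 = 32931.21677
D_5 = 34511.91517
Terminal value at year 5: TV = D_5×(1+g_2)/(r−g_2) = 34995.08198/0.058 = 603363.48247
P_0 = D_1/(1+r)^1 + D_2/(1+r)^2 + D_3/(1+r)^3 + D_4/(1+r)^4 + D_5/(1+r)^5 + TV/(1+r)^5
    = 26688.80597 + 26091.29539 + 25507.16191 + 24936.10605 + 24377.83502 + 426191.80527 = 553793.00960

$553793.01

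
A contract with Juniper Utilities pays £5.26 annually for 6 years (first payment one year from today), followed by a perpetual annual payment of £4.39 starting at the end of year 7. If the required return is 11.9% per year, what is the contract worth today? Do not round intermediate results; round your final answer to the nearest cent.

£40.48

PV of 6-year annuity: £5.26 × [1 − (1+0.119)^−6] / 0.119 = 21.68739
Perpetuity value at year 6: £4.39 / 0.119 = 36.89076
PV of perpetuity: 36.89076 / (1+0.119)^6 = 18.79044
Total PV = 21.68739 + 18.79044 = 40.47783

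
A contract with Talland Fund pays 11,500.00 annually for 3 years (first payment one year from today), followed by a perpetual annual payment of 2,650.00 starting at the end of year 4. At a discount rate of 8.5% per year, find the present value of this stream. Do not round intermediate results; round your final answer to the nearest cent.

53779.57

PV of 3-year annuity: 11,500.00 × [1 − (1+0.085)^−3] / 0.085 = 29371.25727
Perpetuity value at year 3: 2,650.00 / 0.085 = 31176.47059
PV of perpetuity: 31176.47059 / (1+0.085)^3 = 24408.31130
Total PV = 29371.25727 + 24408.31130 = 53779.56858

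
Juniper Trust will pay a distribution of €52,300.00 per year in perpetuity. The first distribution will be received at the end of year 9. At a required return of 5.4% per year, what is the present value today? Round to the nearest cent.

€635891.53

Value at end of year 8: C / r = €52,300.00 / 0.054 = €968,518.5185
Discount to today: PV = €968,518.5185 / (1 + 0.054)^8 = €968,518.5185 / 1.523088 = €635,891.53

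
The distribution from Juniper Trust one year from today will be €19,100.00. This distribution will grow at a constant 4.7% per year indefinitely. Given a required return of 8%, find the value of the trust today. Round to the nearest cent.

€578787.88

Growing perpetuity: P = D₁ / (r − g) = €19,100.0000 / (0.08 − 0.047) = €578,787.88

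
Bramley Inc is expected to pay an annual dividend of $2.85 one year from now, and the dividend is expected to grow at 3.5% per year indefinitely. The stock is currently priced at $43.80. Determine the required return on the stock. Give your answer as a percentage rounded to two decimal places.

10.01%

P = D₁/(r − g) ⇒ r = D₁/P + g = $2.8500/$43.80 + 0.035 = 0.065068 + 0.035 = 0.100068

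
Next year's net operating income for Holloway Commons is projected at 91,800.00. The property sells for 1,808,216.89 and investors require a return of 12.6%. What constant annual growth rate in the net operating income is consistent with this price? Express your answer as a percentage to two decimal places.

P = D₁/(r−g) ⇒ g = r − D₁/P = 0.126 − 91,800.00/1,808,216.89 = 0.075232

7.52%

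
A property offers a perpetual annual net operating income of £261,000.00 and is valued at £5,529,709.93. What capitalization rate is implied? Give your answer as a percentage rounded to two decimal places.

P = C/r ⇒ r = C/P = £261,000.00/£5,529,709.93 = 0.047200

4.72%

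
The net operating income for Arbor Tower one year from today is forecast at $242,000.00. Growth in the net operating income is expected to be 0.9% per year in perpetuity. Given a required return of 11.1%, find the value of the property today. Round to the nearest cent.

Growing perpetuity: P = D₁ / (r − g) = $242,000.0000 / (0.111 − 0.009) = $2,372,549.02

$2372549.02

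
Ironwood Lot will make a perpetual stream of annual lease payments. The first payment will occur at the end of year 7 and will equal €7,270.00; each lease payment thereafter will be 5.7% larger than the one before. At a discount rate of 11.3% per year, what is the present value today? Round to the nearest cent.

€68292.88

Value at end of year 6: C₁ / (r − g) = €7,270.00 / (0.113 − 0.057) = €129,821.4286
Discount to today: PV = €129,821.4286 / (1 + 0.113)^6 = €129,821.4286 / 1.900951 = €68,292.88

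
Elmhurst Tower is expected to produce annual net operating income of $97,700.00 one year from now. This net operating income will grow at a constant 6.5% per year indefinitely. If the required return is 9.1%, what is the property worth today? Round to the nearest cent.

$3757692.31

Growing perpetuity: P = D₁ / (r − g) = $97,700.0000 / (0.091 − 0.065) = $3,757,692.31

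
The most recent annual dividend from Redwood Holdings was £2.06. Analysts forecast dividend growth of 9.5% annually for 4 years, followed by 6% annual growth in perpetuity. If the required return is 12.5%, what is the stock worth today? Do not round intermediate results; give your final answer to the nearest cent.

D_1 = 2.25570
D_2 = 2.46999
D_3 = 2.70464
D_4 = 2.96158
Terminal value at year 4: TV = D_4×(1+g_2)/(r−g_2) = 3.13928/0.065 = 48.29656
P_0 = D_1/(1+r)^1 + D_2/(1+r)^2 + D_3/(1+r)^3 + D_4/(1+r)^4 + TV/(1+r)^4
    = 2.00507 + 1.95160 + 1.89956 + 1.84890 + 30.15131 = 37.85643

£37.86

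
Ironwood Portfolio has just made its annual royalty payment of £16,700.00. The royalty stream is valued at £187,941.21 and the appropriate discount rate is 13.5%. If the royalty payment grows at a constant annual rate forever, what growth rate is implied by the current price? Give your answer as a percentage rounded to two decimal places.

4.24%

P = D₀(1+g)/(r−g) ⇒ P(r−g) = D₀(1+g) ⇒ g(P+D₀) = P·r − D₀
g = (P·r − D₀)/(P + D₀) = (£187,941.21×0.135 − £16,700.00) / (£187,941.21 + £16,700.00) = 0.042377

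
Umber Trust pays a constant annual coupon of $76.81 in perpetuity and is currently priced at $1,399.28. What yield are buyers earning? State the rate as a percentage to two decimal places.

P = C/r ⇒ r = C/P = $76.81/$1,399.28 = 0.054893

5.49%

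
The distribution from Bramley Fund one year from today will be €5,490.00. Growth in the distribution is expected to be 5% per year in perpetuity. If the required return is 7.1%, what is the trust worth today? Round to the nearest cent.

Growing perpetuity: P = D₁ / (r − g) = €5,490.0000 / (0.071 − 0.05) = €261,428.57

€261428.57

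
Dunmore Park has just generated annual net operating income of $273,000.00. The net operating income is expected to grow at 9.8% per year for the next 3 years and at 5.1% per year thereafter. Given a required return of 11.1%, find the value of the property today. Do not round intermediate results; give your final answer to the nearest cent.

D_1 = 299754.00000
D_2 = 329129.89200
D_3 = 361384.62142
Terminal value at year 3: TV = D_3×(1+g_2)/(r−g_2) = 379815.23711/0.06 = 6330253.95180
P_0 = D_1/(1+r)^1 + D_2/(1+r)^2 + D_3/(1+r)^3 + TV/(1+r)^3
    = 269805.58056 + 266648.53956 + 263528.43964 + 4616139.83434 = 5416122.39409

$5416122.39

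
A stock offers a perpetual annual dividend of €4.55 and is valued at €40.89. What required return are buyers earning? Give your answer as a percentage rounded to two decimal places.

P = C/r ⇒ r = C/P = €4.55/€40.89 = 0.111274

11.13%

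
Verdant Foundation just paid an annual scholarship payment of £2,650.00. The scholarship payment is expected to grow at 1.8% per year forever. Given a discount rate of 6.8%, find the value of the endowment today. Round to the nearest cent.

£53954.00

D₁ = D₀ × (1 + g) = £2,650.00 × 1.018 = £2,697.7000
Growing perpetuity: P = D₁ / (r − g) = £2,697.7000 / (0.068 − 0.018) = £53,954.00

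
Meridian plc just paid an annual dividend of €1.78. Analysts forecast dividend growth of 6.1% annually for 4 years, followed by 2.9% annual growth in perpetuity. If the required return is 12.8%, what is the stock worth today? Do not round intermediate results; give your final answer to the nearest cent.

€20.61

D_1 = 1.88858
D_2 = 2.00378
D_3 = 2.12601
D_4 = 2.25570
Terminal value at year 4: TV = D_4×(1+g_2)/(r−g_2) = 2.32112/0.099 = 23.44562
P_0 = D_1/(1+r)^1 + D_2/(1+r)^2 + D_3/(1+r)^3 + D_4/(1+r)^4 + TV/(1+r)^4
    = 1.67427 + 1.57483 + 1.48129 + 1.39330 + 14.48189 = 20.60558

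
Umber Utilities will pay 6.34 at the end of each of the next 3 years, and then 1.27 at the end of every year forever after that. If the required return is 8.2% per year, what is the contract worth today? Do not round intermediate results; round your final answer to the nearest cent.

28.51

PV of 3-year annuity: 6.34 × [1 − (1+0.082)^−3] / 0.082 = 16.28001
Perpetuity value at year 3: 1.27 / 0.082 = 15.48780
PV of perpetuity: 15.48780 / (1+0.082)^3 = 12.22667
Total PV = 16.28001 + 12.22667 = 28.50668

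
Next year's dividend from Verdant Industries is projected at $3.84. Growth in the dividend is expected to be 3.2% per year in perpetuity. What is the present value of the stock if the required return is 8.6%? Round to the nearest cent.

$71.11

Growing perpetuity: P = D₁ / (r − g) = $3.8400 / (0.086 − 0.032) = $71.11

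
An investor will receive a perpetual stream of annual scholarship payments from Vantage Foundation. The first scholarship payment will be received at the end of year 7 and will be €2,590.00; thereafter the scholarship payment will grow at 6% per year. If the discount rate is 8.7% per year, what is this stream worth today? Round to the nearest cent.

€58151.21

Value at end of year 6: C₁ / (r − g) = €2,590.00 / (0.087 − 0.06) = €95,925.9259
Discount to today: PV = €95,925.9259 / (1 + 0.087)^6 = €95,925.9259 / 1.649595 = €58,151.21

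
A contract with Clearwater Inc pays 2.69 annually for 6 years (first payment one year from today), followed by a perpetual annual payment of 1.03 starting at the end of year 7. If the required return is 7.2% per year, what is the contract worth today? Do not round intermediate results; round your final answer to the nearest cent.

PV of 6-year annuity: 2.69 × [1 − (1+0.072)^−6] / 0.072 = 12.74321
Perpetuity value at year 6: 1.03 / 0.072 = 14.30556
PV of perpetuity: 14.30556 / (1+0.072)^6 = 9.42619
Total PV = 12.74321 + 9.42619 = 22.16939

22.17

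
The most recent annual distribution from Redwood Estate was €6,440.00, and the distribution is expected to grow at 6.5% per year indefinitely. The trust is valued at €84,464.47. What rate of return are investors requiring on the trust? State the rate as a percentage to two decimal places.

D₁ = €6,440.00 × 1.065 = €6,858.6000
P = D₁/(r − g) ⇒ r = D₁/P + g = €6,858.6000/€84,464.47 + 0.065 = 0.081201 + 0.065 = 0.146201

14.62%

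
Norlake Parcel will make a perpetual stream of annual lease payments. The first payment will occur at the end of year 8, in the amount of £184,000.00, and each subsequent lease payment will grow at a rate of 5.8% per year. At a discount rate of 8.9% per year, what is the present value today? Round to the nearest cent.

£3267841.40

Value at end of year 7: C₁ / (r − g) = £184,000.00 / (0.089 − 0.058) = £5,935,483.8710
Discount to today: PV = £5,935,483.8710 / (1 + 0.089)^7 = £5,935,483.8710 / 1.816332 = £3,267,841.40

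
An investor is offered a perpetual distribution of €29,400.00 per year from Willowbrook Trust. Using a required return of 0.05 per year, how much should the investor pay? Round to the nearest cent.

€588000.00

Level perpetuity: PV = C / r = €29,400.00 / 0.05 = €588,000.00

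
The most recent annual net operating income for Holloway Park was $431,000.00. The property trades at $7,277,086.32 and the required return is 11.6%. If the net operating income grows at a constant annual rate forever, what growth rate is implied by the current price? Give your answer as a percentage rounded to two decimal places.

5.36%

P = D₀(1+g)/(r−g) ⇒ P(r−g) = D₀(1+g) ⇒ g(P+D₀) = P·r − D₀
g = (P·r − D₀)/(P + D₀) = ($7,277,086.32×0.116 − $431,000.00) / ($7,277,086.32 + $431,000.00) = 0.053599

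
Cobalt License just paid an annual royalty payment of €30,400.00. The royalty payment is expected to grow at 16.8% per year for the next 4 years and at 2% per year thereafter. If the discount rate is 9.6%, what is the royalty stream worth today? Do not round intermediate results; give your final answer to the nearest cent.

€669173.03

D_1 = 35507.20000
D_2 = 41472.40960
D_3 = 48439.77441
D_4 = 56577.65651
Terminal value at year 4: TV = D_4×(1+g_2)/(r−g_2) = 57709.20964/0.076 = 759331.70585
P_0 = D_1/(1+r)^1 + D_2/(1+r)^2 + D_3/(1+r)^3 + D_4/(1+r)^4 + TV/(1+r)^4
    = 32397.08029 + 34525.35564 + 36793.44470 + 39210.53230 + 526246.61776 = 669173.03070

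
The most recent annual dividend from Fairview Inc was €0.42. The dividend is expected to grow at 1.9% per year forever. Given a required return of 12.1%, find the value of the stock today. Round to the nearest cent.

D₁ = D₀ × (1 + g) = €0.42 × 1.019 = €0.4280
Growing perpetuity: P = D₁ / (r − g) = €0.4280 / (0.121 − 0.019) = €4.20

€4.20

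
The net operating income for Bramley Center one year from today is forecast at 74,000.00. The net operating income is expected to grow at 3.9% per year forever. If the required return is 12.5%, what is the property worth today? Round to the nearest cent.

860465.12

Growing perpetuity: P = D₁ / (r − g) = 74,000.0000 / (0.125 − 0.039) = 860,465.12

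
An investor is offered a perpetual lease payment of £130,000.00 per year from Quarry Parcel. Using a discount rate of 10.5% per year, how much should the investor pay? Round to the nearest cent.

£1238095.24

Level perpetuity: PV = C / r = £130,000.00 / 0.105 = £1,238,095.24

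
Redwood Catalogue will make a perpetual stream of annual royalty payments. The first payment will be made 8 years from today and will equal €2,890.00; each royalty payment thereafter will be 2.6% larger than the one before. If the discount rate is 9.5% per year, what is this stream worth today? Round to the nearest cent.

€22189.62

Value at end of year 7: C₁ / (r − g) = €2,890.00 / (0.095 − 0.026) = €41,884.0580
Discount to today: PV = €41,884.0580 / (1 + 0.095)^7 = €41,884.0580 / 1.887552 = €22,189.62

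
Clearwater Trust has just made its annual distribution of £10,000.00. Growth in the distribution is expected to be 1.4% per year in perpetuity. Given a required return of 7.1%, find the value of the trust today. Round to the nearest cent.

D₁ = D₀ × (1 + g) = £10,000.00 × 1.014 = £10,140.0000
Growing perpetuity: P = D₁ / (r − g) = £10,140.0000 / (0.071 − 0.014) = £177,894.74

£177894.74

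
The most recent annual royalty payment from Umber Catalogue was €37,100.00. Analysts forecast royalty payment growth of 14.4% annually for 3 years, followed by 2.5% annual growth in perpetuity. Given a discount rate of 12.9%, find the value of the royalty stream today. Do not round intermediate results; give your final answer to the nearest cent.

€494701.44

D_1 = 42442.40000
D_2 = 48554.10560
D_3 = 55545.89681
Terminal value at year 3: TV = D_3×(1+g_2)/(r−g_2) = 56934.54423/0.104 = 547447.54064
P_0 = D_1/(1+r)^1 + D_2/(1+r)^2 + D_3/(1+r)^3 + TV/(1+r)^3
    = 37592.91408 + 38092.37707 + 38598.47597 + 380417.67179 = 494701.43891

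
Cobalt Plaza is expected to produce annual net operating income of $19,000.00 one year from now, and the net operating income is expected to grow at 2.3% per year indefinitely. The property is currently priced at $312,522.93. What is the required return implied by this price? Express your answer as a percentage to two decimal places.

P = D₁/(r − g) ⇒ r = D₁/P + g = $19,000.0000/$312,522.93 + 0.023 = 0.060796 + 0.023 = 0.083796

8.38%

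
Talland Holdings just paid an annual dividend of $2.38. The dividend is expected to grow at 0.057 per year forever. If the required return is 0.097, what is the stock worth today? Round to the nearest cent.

$62.89

D₁ = D₀ × (1 + g) = $2.38 × 1.057 = $2.5157
Growing perpetuity: P = D₁ / (r − g) = $2.5157 / (0.097 − 0.057) = $62.89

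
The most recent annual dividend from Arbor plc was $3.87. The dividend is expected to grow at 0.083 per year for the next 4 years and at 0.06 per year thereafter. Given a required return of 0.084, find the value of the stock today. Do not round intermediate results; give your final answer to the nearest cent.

D_1 = 4.19121
D_2 = 4.53908
D_3 = 4.91582
D_4 = 5.32384
Terminal value at year 4: TV = D_4×(1+g_2)/(r−g_2) = 5.64327/0.024 = 235.13616
P_0 = D_1/(1+r)^1 + D_2/(1+r)^2 + D_3/(1+r)^3 + D_4/(1+r)^4 + TV/(1+r)^4
    = 3.86643 + 3.86286 + 3.85930 + 3.85574 + 170.29515 = 185.73948

$185.74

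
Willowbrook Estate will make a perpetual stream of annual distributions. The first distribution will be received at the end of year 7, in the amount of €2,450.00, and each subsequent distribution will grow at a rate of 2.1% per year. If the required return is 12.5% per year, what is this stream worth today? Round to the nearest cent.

€11620.31

Value at end of year 6: C₁ / (r − g) = €2,450.00 / (0.125 − 0.021) = €23,557.6923
Discount to today: PV = €23,557.6923 / (1 + 0.125)^6 = €23,557.6923 / 2.027287 = €11,620.31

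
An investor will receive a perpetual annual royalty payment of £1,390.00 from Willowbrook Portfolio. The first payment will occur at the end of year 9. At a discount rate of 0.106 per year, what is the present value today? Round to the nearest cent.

Value at end of year 8: C / r = £1,390.00 / 0.106 = £13,113.2075
Discount to today: PV = £13,113.2075 / (1 + 0.106)^8 = £13,113.2075 / 2.238933 = £5,856.90

£5856.90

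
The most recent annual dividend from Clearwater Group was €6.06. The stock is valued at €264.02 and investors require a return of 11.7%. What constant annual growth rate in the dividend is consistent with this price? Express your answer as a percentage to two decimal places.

9.19%

P = D₀(1+g)/(r−g) ⇒ P(r−g) = D₀(1+g) ⇒ g(P+D₀) = P·r − D₀
g = (P·r − D₀)/(P + D₀) = (€264.02×0.117 − €6.06) / (€264.02 + €6.06) = 0.091937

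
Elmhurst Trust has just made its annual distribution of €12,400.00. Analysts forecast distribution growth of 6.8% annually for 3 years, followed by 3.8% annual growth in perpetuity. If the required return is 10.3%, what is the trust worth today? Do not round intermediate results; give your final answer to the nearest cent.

€214648.65

D_1 = 13243.20000
D_2 = 14143.73760
D_3 = 15105.51176
Terminal value at year 3: TV = D_3×(1+g_2)/(r−g_2) = 15679.52120/0.065 = 241223.40313
P_0 = D_1/(1+r)^1 + D_2/(1+r)^2 + D_3/(1+r)^3 + TV/(1+r)^3
    = 12006.52765 + 11625.54083 + 11256.64334 + 179759.93517 = 214648.64699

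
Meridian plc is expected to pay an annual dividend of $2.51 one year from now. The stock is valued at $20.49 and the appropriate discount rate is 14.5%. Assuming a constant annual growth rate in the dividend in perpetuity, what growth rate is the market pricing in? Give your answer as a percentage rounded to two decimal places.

2.25%

P = D₁/(r−g) ⇒ g = r − D₁/P = 0.145 − $2.51/$20.49 = 0.022501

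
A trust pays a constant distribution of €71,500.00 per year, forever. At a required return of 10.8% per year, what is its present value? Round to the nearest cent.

Level perpetuity: PV = C / r = €71,500.00 / 0.108 = €662,037.04

€662037.04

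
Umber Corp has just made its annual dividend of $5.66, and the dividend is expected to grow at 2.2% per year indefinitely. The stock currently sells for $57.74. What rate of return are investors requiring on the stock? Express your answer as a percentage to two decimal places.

12.22%

D₁ = $5.66 × 1.022 = $5.7845
P = D₁/(r − g) ⇒ r = D₁/P + g = $5.7845/$57.74 + 0.022 = 0.100182 + 0.022 = 0.122182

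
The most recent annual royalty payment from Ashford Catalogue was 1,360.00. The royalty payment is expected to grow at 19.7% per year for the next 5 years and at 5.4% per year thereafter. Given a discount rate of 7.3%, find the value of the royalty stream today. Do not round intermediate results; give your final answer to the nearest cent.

D_1 = 1627.92000
D_2 = 1948.62024
D_3 = 2332.49843
D_4 = 2792.00062
D_5 = 3342.02474
Terminal value at year 5: TV = D_5×(1+g_2)/(r−g_2) = 3522.49408/0.019 = 185394.42500
P_0 = D_1/(1+r)^1 + D_2/(1+r)^2 + D_3/(1+r)^3 + D_4/(1+r)^4 + D_5/(1+r)^5 + TV/(1+r)^5
    = 1517.16682 + 1692.49645 + 1888.08783 + 2106.28251 + 2349.69261 + 130346.10571 = 139899.83194

139899.83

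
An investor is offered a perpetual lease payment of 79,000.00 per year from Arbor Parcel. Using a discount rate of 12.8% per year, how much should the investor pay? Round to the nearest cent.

617187.50

Level perpetuity: PV = C / r = 79,000.00 / 0.128 = 617,187.50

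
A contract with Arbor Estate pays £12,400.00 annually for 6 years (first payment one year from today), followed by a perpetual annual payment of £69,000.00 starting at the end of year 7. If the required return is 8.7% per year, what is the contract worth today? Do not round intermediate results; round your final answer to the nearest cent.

£536913.30

PV of 6-year annuity: £12,400.00 × [1 − (1+0.087)^−6] / 0.087 = 56126.46257
Perpetuity value at year 6: £69,000.00 / 0.087 = 793103.44828
PV of perpetuity: 793103.44828 / (1+0.087)^6 = 480786.84206
Total PV = 56126.46257 + 480786.84206 = 536913.30463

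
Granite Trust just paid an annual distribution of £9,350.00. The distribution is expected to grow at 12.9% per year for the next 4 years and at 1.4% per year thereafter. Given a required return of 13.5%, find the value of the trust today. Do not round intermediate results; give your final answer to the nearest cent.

£113619.13

D_1 = 10556.15000
D_2 = 11917.89335
D_3 = 13455.30159
D_4 = 15191.03550
Terminal value at year 4: TV = D_4×(1+g_2)/(r−g_2) = 15403.70999/0.121 = 127303.38838
P_0 = D_1/(1+r)^1 + D_2/(1+r)^2 + D_3/(1+r)^3 + D_4/(1+r)^4 + TV/(1+r)^4
    = 9300.57269 + 9251.40666 + 9202.50055 + 9153.85297 + 76710.80092 = 113619.13379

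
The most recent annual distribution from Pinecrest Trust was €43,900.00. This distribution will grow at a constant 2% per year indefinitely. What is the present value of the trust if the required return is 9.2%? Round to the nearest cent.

D₁ = D₀ × (1 + g) = €43,900.00 × 1.02 = €44,778.0000
Growing perpetuity: P = D₁ / (r − g) = €44,778.0000 / (0.092 − 0.02) = €621,916.67

€621916.67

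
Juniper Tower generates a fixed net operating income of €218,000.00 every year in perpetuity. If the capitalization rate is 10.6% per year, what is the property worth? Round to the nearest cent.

Level perpetuity: PV = C / r = €218,000.00 / 0.106 = €2,056,603.77

€2056603.77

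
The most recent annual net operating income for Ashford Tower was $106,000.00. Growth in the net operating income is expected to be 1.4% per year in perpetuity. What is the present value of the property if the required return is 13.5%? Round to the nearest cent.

$888297.52

D₁ = D₀ × (1 + g) = $106,000.00 × 1.014 = $107,484.0000
Growing perpetuity: P = D₁ / (r − g) = $107,484.0000 / (0.135 − 0.014) = $888,297.52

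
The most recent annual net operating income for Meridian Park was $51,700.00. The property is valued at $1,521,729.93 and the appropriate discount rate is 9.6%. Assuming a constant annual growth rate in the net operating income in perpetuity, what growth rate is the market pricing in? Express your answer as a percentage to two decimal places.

6.00%

P = D₀(1+g)/(r−g) ⇒ P(r−g) = D₀(1+g) ⇒ g(P+D₀) = P·r − D₀
g = (P·r − D₀)/(P + D₀) = ($1,521,729.93×0.096 − $51,700.00) / ($1,521,729.93 + $51,700.00) = 0.059987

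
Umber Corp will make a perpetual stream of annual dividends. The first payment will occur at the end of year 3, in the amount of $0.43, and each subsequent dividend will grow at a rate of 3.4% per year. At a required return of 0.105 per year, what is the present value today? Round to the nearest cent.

Value at end of year 2: C₁ / (r − g) = $0.43 / (0.105 − 0.034) = $6.0563
Discount to today: PV = $6.0563 / (1 + 0.105)^2 = $6.0563 / 1.221025 = $4.96

$4.96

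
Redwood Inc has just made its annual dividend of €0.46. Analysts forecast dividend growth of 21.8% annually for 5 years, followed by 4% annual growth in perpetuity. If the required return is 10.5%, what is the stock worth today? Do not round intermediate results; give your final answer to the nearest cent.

D_1 = 0.56028
D_2 = 0.68242
D_3 = 0.83119
D_4 = 1.01239
D_5 = 1.23309
Terminal value at year 5: TV = D_5×(1+g_2)/(r−g_2) = 1.28241/0.065 = 19.72942
P_0 = D_1/(1+r)^1 + D_2/(1+r)^2 + D_3/(1+r)^3 + D_4/(1+r)^4 + D_5/(1+r)^5 + TV/(1+r)^5
    = 0.50704 + 0.55889 + 0.61605 + 0.67904 + 0.74848 + 11.97575 = 15.08526

€15.09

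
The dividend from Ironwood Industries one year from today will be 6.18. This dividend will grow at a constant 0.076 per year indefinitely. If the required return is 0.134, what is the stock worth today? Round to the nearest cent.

106.55

Growing perpetuity: P = D₁ / (r − g) = 6.1800 / (0.134 − 0.076) = 106.55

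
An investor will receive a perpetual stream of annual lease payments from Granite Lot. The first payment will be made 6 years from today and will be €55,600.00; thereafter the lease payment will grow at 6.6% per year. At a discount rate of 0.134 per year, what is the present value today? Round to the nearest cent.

Value at end of year 5: C₁ / (r − g) = €55,600.00 / (0.134 − 0.066) = €817,647.0588
Discount to today: PV = €817,647.0588 / (1 + 0.134)^5 = €817,647.0588 / 1.875276 = €436,014.17

€436014.17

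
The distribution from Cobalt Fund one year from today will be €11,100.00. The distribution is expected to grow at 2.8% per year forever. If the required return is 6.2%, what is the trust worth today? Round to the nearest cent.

€326470.59

Growing perpetuity: P = D₁ / (r − g) = €11,100.0000 / (0.062 − 0.028) = €326,470.59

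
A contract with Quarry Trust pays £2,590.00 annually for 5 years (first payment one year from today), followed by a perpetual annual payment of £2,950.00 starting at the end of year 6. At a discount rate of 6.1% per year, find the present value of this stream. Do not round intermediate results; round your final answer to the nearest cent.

PV of 5-year annuity: £2,590.00 × [1 − (1+0.061)^−5] / 0.061 = 10880.40640
Perpetuity value at year 5: £2,950.00 / 0.061 = 48360.65574
PV of perpetuity: 48360.65574 / (1+0.061)^5 = 35967.91485
Total PV = 10880.40640 + 35967.91485 = 46848.32126

£46848.32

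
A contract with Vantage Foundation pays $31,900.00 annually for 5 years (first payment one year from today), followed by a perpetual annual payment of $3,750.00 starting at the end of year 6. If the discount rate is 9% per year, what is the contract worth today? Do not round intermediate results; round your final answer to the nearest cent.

PV of 5-year annuity: $31,900.00 × [1 − (1+0.09)^−5] / 0.09 = 124079.87530
Perpetuity value at year 5: $3,750.00 / 0.09 = 41666.66667
PV of perpetuity: 41666.66667 / (1+0.09)^5 = 27080.47443
Total PV = 124079.87530 + 27080.47443 = 151160.34973

$151160.35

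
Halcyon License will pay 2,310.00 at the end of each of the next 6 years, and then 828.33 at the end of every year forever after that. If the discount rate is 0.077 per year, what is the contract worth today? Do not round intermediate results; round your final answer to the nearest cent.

17669.90

PV of 6-year annuity: 2,310.00 × [1 − (1+0.077)^−6] / 0.077 = 10776.74022
Perpetuity value at year 6: 828.33 / 0.077 = 10757.53247
PV of perpetuity: 10757.53247 / (1+0.077)^6 = 6893.16137
Total PV = 10776.74022 + 6893.16137 = 17669.90159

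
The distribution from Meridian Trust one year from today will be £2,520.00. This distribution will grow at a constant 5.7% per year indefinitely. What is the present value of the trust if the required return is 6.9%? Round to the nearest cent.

Growing perpetuity: P = D₁ / (r − g) = £2,520.0000 / (0.069 − 0.057) = £210,000.00

£210000.00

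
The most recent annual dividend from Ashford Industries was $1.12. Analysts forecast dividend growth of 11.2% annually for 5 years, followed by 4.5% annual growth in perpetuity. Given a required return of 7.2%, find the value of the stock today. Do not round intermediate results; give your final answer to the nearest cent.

D_1 = 1.24544
D_2 = 1.38493
D_3 = 1.54004
D_4 = 1.71253
D_5 = 1.90433
Terminal value at year 5: TV = D_5×(1+g_2)/(r−g_2) = 1.99002/0.027 = 73.70458
P_0 = D_1/(1+r)^1 + D_2/(1+r)^2 + D_3/(1+r)^3 + D_4/(1+r)^4 + D_5/(1+r)^5 + TV/(1+r)^5
    = 1.16179 + 1.20514 + 1.25011 + 1.29676 + 1.34514 + 52.06197 = 58.32090

$58.32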